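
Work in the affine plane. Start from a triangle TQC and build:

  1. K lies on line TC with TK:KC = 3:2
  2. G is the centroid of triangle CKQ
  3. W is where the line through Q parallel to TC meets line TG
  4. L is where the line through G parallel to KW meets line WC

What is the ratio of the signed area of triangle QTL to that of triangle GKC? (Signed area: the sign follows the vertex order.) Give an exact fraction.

[QTL]:[GKC] = 33/2

Set T = (0, 0), Q = (1, 0), C = (0, 1); any affine frame gives the same invariant.
1. K lies on line TC with TK:KC = 3:2 ⇒ K = (0, 3/5)
2. G is the centroid of triangle CKQ ⇒ G = (1/3, 8/15)
3. W is where the line through Q parallel to TC meets line TG ⇒ W = (1, 8/5)
4. L is where the line through G parallel to KW meets line WC ⇒ L = (2, 11/5)
2·[QTL] = -11/5, 2·[GKC] = -2/15
[QTL]:[GKC] = -11/5:-2/15 = 33/2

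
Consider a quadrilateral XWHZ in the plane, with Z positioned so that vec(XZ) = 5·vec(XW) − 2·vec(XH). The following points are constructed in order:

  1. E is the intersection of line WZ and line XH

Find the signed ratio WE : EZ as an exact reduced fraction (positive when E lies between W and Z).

Work in coordinates with X = (0, 0), W = (1, 0), H = (0, 1), Z = (5, -2).
1. E is the intersection of line WZ and line XH ⇒ E = (0, 1/2)
E = W + t·(Z−W) with t = -1/4, so WE:EZ = t:(1−t) = -1/4:5/4

WE:EZ = -1/5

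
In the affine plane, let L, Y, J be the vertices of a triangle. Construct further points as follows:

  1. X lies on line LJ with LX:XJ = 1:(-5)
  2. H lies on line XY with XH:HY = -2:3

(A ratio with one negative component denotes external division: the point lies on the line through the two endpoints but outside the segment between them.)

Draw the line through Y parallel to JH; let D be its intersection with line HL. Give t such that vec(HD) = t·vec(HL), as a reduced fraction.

t = 15/8

Set L = (0, 0), Y = (1, 0), J = (0, 1); any affine frame gives the same invariant.
1. X lies on line LJ with LX:XJ = 1:(-5) ⇒ X = (0, -1/4)
2. H lies on line XY with XH:HY = -2:3 ⇒ H = (-2, -3/4)
through Y parallel to JH: direction (-2, -7/4); meets HL at D = (7/4, 21/32)
D = H + t·(L−H) with t = 15/8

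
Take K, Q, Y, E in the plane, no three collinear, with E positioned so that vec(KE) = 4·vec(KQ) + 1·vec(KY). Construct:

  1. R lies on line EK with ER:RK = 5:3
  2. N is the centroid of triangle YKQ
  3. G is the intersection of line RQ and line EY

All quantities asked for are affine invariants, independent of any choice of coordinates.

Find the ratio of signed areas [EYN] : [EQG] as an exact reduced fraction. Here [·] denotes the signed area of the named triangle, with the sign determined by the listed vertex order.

[EYN]:[EQG] = -8/5

Choose coordinates K = (0, 0), Q = (1, 0), Y = (0, 1), E = (4, 1).
1. R lies on line EK with ER:RK = 5:3 ⇒ R = (3/2, 3/8)
2. N is the centroid of triangle YKQ ⇒ N = (1/3, 1/3)
3. G is the intersection of line RQ and line EY ⇒ G = (7/3, 1)
2·[EYN] = 8/3, 2·[EQG] = -5/3
[EYN]:[EQG] = 8/3:-5/3 = -8/5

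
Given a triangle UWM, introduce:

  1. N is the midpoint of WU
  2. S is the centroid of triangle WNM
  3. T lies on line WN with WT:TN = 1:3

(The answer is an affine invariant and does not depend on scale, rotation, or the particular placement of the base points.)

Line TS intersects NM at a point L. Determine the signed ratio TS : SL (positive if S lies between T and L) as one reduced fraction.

Set U = (0, 0), W = (1, 0), M = (0, 1); any affine frame gives the same invariant.
1. N is the midpoint of WU ⇒ N = (1/2, 0)
2. S is the centroid of triangle WNM ⇒ S = (1/2, 1/3)
3. T lies on line WN with WT:TN = 1:3 ⇒ T = (7/8, 0)
line TS meets NM at L = (1/5, 3/5)
S = T + t·(L−T) with t = 5/9, so TS:SL = 5/9:4/9

TS:SL = 5/4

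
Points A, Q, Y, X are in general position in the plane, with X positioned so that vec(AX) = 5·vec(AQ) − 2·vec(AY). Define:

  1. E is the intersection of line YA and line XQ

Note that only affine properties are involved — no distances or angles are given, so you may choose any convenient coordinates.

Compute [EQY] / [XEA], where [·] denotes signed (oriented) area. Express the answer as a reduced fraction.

Assign A = (0, 0), Q = (1, 0), Y = (0, 1), X = (5, -2) — the answer is frame-independent, so this choice is without loss of generality.
1. E is the intersection of line YA and line XQ ⇒ E = (0, 1/2)
2·[EQY] = 1/2, 2·[XEA] = 5/2
[EQY]:[XEA] = 1/2:5/2 = 1/5

[EQY]:[XEA] = 1/5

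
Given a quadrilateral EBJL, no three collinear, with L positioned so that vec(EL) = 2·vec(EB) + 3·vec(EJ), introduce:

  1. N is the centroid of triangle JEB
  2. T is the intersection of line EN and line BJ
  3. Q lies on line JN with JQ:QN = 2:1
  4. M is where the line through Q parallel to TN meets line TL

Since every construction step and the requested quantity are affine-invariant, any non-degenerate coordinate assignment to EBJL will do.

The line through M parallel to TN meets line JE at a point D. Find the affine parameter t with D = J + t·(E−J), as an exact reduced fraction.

Work in coordinates with E = (0, 0), B = (1, 0), J = (0, 1), L = (2, 3).
1. N is the centroid of triangle JEB ⇒ N = (1/3, 1/3)
2. T is the intersection of line EN and line BJ ⇒ T = (1/2, 1/2)
3. Q lies on line JN with JQ:QN = 2:1 ⇒ Q = (2/9, 5/9)
4. M is where the line through Q parallel to TN meets line TL ⇒ M = (1, 4/3)
through M parallel to TN: direction (-1/6, -1/6); meets JE at D = (0, 1/3)
D = J + t·(E−J) with t = 2/3

t = 2/3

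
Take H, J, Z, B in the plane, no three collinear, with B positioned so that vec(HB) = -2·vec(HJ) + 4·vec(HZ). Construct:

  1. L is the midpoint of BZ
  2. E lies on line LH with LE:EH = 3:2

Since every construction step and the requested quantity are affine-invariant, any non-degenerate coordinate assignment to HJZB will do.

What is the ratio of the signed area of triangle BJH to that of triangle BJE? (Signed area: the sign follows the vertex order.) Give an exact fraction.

[BJH]:[BJE] = 20/13

Set H = (0, 0), J = (1, 0), Z = (0, 1), B = (-2, 4); any affine frame gives the same invariant.
1. L is the midpoint of BZ ⇒ L = (-1, 5/2)
2. E lies on line LH with LE:EH = 3:2 ⇒ E = (-2/5, 1)
2·[BJH] = -4, 2·[BJE] = -13/5
[BJH]:[BJE] = -4:-13/5 = 20/13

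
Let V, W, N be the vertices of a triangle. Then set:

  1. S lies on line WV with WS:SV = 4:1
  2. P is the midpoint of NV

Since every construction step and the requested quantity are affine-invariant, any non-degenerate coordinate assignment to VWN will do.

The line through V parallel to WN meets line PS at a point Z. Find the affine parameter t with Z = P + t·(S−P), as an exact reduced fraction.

Choose coordinates V = (0, 0), W = (1, 0), N = (0, 1).
1. S lies on line WV with WS:SV = 4:1 ⇒ S = (1/5, 0)
2. P is the midpoint of NV ⇒ P = (0, 1/2)
through V parallel to WN: direction (-1, 1); meets PS at Z = (1/3, -1/3)
Z = P + t·(S−P) with t = 5/3

t = 5/3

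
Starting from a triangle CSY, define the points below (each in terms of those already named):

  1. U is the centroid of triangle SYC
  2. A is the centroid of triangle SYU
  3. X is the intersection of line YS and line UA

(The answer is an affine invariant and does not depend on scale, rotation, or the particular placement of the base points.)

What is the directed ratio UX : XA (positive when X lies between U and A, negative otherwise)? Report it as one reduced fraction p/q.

UX:XA = -3

Work in coordinates with C = (0, 0), S = (1, 0), Y = (0, 1).
1. U is the centroid of triangle SYC ⇒ U = (1/3, 1/3)
2. A is the centroid of triangle SYU ⇒ A = (4/9, 4/9)
3. X is the intersection of line YS and line UA ⇒ X = (1/2, 1/2)
X = U + t·(A−U) with t = 3/2, so UX:XA = t:(1−t) = 3/2:-1/2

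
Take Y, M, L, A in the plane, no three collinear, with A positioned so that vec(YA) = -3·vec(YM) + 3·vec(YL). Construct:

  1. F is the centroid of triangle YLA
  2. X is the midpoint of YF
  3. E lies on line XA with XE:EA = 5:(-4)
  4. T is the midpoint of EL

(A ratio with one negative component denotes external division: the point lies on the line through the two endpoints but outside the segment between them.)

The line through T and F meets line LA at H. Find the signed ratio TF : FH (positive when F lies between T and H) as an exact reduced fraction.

TF:FH = -5

Choose coordinates Y = (0, 0), M = (1, 0), L = (0, 1), A = (-3, 3).
1. F is the centroid of triangle YLA ⇒ F = (-1, 4/3)
2. X is the midpoint of YF ⇒ X = (-1/2, 2/3)
3. E lies on line XA with XE:EA = 5:(-4) ⇒ E = (-13, 37/3)
4. T is the midpoint of EL ⇒ T = (-13/2, 20/3)
line TF meets LA at H = (-21/10, 12/5)
F = T + t·(H−T) with t = 5/4, so TF:FH = 5/4:-1/4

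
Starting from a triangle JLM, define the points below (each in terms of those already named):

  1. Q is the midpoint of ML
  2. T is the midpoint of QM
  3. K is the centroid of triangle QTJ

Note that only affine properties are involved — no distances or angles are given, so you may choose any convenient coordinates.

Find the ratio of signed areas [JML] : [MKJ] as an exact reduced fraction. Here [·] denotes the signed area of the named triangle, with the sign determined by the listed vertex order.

[JML]:[MKJ] = 4

Set J = (0, 0), L = (1, 0), M = (0, 1); any affine frame gives the same invariant.
1. Q is the midpoint of ML ⇒ Q = (1/2, 1/2)
2. T is the midpoint of QM ⇒ T = (1/4, 3/4)
3. K is the centroid of triangle QTJ ⇒ K = (1/4, 5/12)
2·[JML] = -1, 2·[MKJ] = -1/4
[JML]:[MKJ] = -1:-1/4 = 4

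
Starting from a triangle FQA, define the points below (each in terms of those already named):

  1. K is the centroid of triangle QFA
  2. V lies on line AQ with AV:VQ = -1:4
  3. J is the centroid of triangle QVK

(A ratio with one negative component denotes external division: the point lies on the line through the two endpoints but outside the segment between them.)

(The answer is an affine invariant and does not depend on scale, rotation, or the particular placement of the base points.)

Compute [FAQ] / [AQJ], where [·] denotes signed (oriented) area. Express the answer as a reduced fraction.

[FAQ]:[AQJ] = 9

Work in coordinates with F = (0, 0), Q = (1, 0), A = (0, 1).
1. K is the centroid of triangle QFA ⇒ K = (1/3, 1/3)
2. V lies on line AQ with AV:VQ = -1:4 ⇒ V = (-1/3, 4/3)
3. J is the centroid of triangle QVK ⇒ J = (1/3, 5/9)
2·[FAQ] = -1, 2·[AQJ] = -1/9
[FAQ]:[AQJ] = -1:-1/9 = 9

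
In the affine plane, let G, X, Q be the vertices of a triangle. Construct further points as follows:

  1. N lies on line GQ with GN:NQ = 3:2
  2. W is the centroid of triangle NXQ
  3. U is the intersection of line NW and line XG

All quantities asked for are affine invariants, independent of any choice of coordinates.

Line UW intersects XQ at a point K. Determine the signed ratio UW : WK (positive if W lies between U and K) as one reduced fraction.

Assign G = (0, 0), X = (1, 0), Q = (0, 1) — the answer is frame-independent, so this choice is without loss of generality.
1. N lies on line GQ with GN:NQ = 3:2 ⇒ N = (0, 3/5)
2. W is the centroid of triangle NXQ ⇒ W = (1/3, 8/15)
3. U is the intersection of line NW and line XG ⇒ U = (3, 0)
line UW meets XQ at K = (1/2, 1/2)
W = U + t·(K−U) with t = 16/15, so UW:WK = 16/15:-1/15

UW:WK = -16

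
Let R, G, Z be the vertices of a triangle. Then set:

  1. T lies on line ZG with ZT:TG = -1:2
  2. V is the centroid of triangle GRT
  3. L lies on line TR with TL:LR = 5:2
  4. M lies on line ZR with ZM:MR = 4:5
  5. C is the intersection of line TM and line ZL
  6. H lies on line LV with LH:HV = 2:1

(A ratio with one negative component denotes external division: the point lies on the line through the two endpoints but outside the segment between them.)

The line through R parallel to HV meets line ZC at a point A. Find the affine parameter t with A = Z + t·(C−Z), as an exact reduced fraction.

Assign R = (0, 0), G = (1, 0), Z = (0, 1) — the answer is frame-independent, so this choice is without loss of generality.
1. T lies on line ZG with ZT:TG = -1:2 ⇒ T = (-1, 2)
2. V is the centroid of triangle GRT ⇒ V = (0, 2/3)
3. L lies on line TR with TL:LR = 5:2 ⇒ L = (-2/7, 4/7)
4. M lies on line ZR with ZM:MR = 4:5 ⇒ M = (0, 5/9)
5. C is the intersection of line TM and line ZL ⇒ C = (-8/53, 41/53)
6. H lies on line LV with LH:HV = 2:1 ⇒ H = (-2/21, 40/63)
through R parallel to HV: direction (2/21, 2/63); meets ZC at A = (-6/7, -2/7)
A = Z + t·(C−Z) with t = 159/28

t = 159/28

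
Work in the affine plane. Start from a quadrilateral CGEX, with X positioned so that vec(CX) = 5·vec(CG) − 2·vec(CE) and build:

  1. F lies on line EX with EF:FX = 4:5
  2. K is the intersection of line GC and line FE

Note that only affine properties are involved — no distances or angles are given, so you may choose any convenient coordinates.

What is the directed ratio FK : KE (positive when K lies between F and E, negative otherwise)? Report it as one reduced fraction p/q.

FK:KE = 1/3

Work in coordinates with C = (0, 0), G = (1, 0), E = (0, 1), X = (5, -2).
1. F lies on line EX with EF:FX = 4:5 ⇒ F = (20/9, -1/3)
2. K is the intersection of line GC and line FE ⇒ K = (5/3, 0)
K = F + t·(E−F) with t = 1/4, so FK:KE = t:(1−t) = 1/4:3/4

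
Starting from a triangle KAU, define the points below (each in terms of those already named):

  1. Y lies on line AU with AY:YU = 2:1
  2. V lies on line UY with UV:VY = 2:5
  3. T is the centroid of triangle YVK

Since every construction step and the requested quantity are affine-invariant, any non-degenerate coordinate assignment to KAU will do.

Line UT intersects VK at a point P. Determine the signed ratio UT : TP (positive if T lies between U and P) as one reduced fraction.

UT:TP = -11/5

Work in coordinates with K = (0, 0), A = (1, 0), U = (0, 1).
1. Y lies on line AU with AY:YU = 2:1 ⇒ Y = (1/3, 2/3)
2. V lies on line UY with UV:VY = 2:5 ⇒ V = (2/21, 19/21)
3. T is the centroid of triangle YVK ⇒ T = (1/7, 11/21)
line UT meets VK at P = (6/77, 57/77)
T = U + t·(P−U) with t = 11/6, so UT:TP = 11/6:-5/6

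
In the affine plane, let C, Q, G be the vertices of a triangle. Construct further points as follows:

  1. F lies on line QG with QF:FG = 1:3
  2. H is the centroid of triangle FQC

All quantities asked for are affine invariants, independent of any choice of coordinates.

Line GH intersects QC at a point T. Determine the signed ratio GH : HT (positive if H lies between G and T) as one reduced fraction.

Work in coordinates with C = (0, 0), Q = (1, 0), G = (0, 1).
1. F lies on line QG with QF:FG = 1:3 ⇒ F = (3/4, 1/4)
2. H is the centroid of triangle FQC ⇒ H = (7/12, 1/12)
line GH meets QC at T = (7/11, 0)
H = G + t·(T−G) with t = 11/12, so GH:HT = 11/12:1/12

GH:HT = 11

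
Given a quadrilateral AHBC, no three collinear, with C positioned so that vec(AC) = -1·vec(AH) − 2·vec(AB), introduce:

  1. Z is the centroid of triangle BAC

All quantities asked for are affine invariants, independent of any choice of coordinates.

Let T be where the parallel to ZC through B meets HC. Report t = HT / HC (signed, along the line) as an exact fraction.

Choose coordinates A = (0, 0), H = (1, 0), B = (0, 1), C = (-1, -2).
1. Z is the centroid of triangle BAC ⇒ Z = (-1/3, -1/3)
through B parallel to ZC: direction (-2/3, -5/3); meets HC at T = (-4/3, -7/3)
T = H + t·(C−H) with t = 7/6

t = 7/6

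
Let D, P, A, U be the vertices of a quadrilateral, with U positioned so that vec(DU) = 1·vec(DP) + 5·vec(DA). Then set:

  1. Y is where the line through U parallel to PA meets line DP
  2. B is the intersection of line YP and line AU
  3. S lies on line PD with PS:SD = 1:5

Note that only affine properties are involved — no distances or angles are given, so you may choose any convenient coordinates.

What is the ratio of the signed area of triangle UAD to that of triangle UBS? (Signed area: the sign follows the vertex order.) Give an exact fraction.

[UAD]:[UBS] = 12/65

Set D = (0, 0), P = (1, 0), A = (0, 1), U = (1, 5); any affine frame gives the same invariant.
1. Y is where the line through U parallel to PA meets line DP ⇒ Y = (6, 0)
2. B is the intersection of line YP and line AU ⇒ B = (-1/4, 0)
3. S lies on line PD with PS:SD = 1:5 ⇒ S = (5/6, 0)
2·[UAD] = 1, 2·[UBS] = 65/12
[UAD]:[UBS] = 1:65/12 = 12/65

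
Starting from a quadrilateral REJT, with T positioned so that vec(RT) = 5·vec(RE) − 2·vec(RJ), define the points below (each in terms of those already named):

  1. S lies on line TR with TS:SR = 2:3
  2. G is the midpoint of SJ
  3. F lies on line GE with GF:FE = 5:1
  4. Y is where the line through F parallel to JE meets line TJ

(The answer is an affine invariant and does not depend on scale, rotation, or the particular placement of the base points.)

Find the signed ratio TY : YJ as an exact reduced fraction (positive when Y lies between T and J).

Assign R = (0, 0), E = (1, 0), J = (0, 1), T = (5, -2) — the answer is frame-independent, so this choice is without loss of generality.
1. S lies on line TR with TS:SR = 2:3 ⇒ S = (3, -6/5)
2. G is the midpoint of SJ ⇒ G = (3/2, -1/10)
3. F lies on line GE with GF:FE = 5:1 ⇒ F = (13/12, -1/60)
4. Y is where the line through F parallel to JE meets line TJ ⇒ Y = (1/6, 9/10)
Y = T + t·(J−T) with t = 29/30, so TY:YJ = t:(1−t) = 29/30:1/30

TY:YJ = 29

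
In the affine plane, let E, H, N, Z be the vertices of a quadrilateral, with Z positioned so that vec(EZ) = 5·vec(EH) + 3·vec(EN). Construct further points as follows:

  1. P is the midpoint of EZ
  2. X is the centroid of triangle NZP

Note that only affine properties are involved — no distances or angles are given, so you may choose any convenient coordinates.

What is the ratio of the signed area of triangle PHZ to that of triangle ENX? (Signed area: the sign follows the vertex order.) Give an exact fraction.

[PHZ]:[ENX] = -3/5

Assign E = (0, 0), H = (1, 0), N = (0, 1), Z = (5, 3) — the answer is frame-independent, so this choice is without loss of generality.
1. P is the midpoint of EZ ⇒ P = (5/2, 3/2)
2. X is the centroid of triangle NZP ⇒ X = (5/2, 11/6)
2·[PHZ] = 3/2, 2·[ENX] = -5/2
[PHZ]:[ENX] = 3/2:-5/2 = -3/5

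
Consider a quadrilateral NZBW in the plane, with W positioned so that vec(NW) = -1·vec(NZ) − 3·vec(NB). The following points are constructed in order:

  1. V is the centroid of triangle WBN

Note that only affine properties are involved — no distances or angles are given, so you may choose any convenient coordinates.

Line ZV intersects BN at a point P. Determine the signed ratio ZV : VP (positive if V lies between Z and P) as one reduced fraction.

ZV:VP = -4

Choose coordinates N = (0, 0), Z = (1, 0), B = (0, 1), W = (-1, -3).
1. V is the centroid of triangle WBN ⇒ V = (-1/3, -2/3)
line ZV meets BN at P = (0, -1/2)
V = Z + t·(P−Z) with t = 4/3, so ZV:VP = 4/3:-1/3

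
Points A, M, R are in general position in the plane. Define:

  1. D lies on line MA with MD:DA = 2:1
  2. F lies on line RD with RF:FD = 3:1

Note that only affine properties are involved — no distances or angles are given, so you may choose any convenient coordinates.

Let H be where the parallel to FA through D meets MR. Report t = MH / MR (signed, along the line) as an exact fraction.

t = 1/3

Choose coordinates A = (0, 0), M = (1, 0), R = (0, 1).
1. D lies on line MA with MD:DA = 2:1 ⇒ D = (1/3, 0)
2. F lies on line RD with RF:FD = 3:1 ⇒ F = (1/4, 1/4)
through D parallel to FA: direction (-1/4, -1/4); meets MR at H = (2/3, 1/3)
H = M + t·(R−M) with t = 1/3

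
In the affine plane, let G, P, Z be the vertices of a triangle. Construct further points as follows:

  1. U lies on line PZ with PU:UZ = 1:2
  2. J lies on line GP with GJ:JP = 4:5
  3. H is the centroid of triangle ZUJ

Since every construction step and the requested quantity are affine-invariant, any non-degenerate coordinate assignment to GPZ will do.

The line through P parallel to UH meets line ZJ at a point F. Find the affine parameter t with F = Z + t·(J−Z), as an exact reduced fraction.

t = 3/4

Work in coordinates with G = (0, 0), P = (1, 0), Z = (0, 1).
1. U lies on line PZ with PU:UZ = 1:2 ⇒ U = (2/3, 1/3)
2. J lies on line GP with GJ:JP = 4:5 ⇒ J = (4/9, 0)
3. H is the centroid of triangle ZUJ ⇒ H = (10/27, 4/9)
through P parallel to UH: direction (-8/27, 1/9); meets ZJ at F = (1/3, 1/4)
F = Z + t·(J−Z) with t = 3/4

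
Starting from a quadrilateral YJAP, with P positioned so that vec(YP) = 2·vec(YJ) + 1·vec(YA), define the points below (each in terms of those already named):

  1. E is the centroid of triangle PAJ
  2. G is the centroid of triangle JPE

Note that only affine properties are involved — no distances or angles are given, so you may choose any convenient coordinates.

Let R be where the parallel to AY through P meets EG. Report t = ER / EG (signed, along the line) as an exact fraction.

Set Y = (0, 0), J = (1, 0), A = (0, 1), P = (2, 1); any affine frame gives the same invariant.
1. E is the centroid of triangle PAJ ⇒ E = (1, 2/3)
2. G is the centroid of triangle JPE ⇒ G = (4/3, 5/9)
through P parallel to AY: direction (0, -1); meets EG at R = (2, 1/3)
R = E + t·(G−E) with t = 3

t = 3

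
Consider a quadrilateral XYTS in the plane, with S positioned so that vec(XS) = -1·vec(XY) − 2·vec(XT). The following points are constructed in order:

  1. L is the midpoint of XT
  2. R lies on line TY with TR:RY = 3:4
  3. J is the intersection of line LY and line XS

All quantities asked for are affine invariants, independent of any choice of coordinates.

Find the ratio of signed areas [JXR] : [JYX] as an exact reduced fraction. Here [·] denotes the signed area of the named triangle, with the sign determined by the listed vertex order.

[JXR]:[JYX] = -1/7

Assign X = (0, 0), Y = (1, 0), T = (0, 1), S = (-1, -2) — the answer is frame-independent, so this choice is without loss of generality.
1. L is the midpoint of XT ⇒ L = (0, 1/2)
2. R lies on line TY with TR:RY = 3:4 ⇒ R = (3/7, 4/7)
3. J is the intersection of line LY and line XS ⇒ J = (1/5, 2/5)
2·[JXR] = 2/35, 2·[JYX] = -2/5
[JXR]:[JYX] = 2/35:-2/5 = -1/7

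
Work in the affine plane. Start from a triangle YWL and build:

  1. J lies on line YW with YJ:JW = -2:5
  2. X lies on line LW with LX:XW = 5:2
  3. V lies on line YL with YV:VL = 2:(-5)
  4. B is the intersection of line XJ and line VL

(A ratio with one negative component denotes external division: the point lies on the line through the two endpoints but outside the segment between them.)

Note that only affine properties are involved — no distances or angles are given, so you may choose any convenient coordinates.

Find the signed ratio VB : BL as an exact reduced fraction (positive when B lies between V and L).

Assign Y = (0, 0), W = (1, 0), L = (0, 1) — the answer is frame-independent, so this choice is without loss of generality.
1. J lies on line YW with YJ:JW = -2:5 ⇒ J = (-2/3, 0)
2. X lies on line LW with LX:XW = 5:2 ⇒ X = (5/7, 2/7)
3. V lies on line YL with YV:VL = 2:(-5) ⇒ V = (0, -2/3)
4. B is the intersection of line XJ and line VL ⇒ B = (0, 4/29)
B = V + t·(L−V) with t = 14/29, so VB:BL = t:(1−t) = 14/29:15/29

VB:BL = 14/15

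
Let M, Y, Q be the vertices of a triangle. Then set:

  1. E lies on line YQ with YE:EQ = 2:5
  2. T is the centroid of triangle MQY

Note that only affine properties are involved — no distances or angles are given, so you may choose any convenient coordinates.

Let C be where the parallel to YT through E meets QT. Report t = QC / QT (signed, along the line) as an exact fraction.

Assign M = (0, 0), Y = (1, 0), Q = (0, 1) — the answer is frame-independent, so this choice is without loss of generality.
1. E lies on line YQ with YE:EQ = 2:5 ⇒ E = (5/7, 2/7)
2. T is the centroid of triangle MQY ⇒ T = (1/3, 1/3)
through E parallel to YT: direction (-2/3, 1/3); meets QT at C = (5/21, 11/21)
C = Q + t·(T−Q) with t = 5/7

t = 5/7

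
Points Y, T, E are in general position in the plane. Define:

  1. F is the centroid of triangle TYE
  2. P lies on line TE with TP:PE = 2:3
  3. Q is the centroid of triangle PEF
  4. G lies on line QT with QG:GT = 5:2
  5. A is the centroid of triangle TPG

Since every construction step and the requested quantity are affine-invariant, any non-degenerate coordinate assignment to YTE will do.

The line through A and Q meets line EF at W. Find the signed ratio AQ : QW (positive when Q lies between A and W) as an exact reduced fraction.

Work in coordinates with Y = (0, 0), T = (1, 0), E = (0, 1).
1. F is the centroid of triangle TYE ⇒ F = (1/3, 1/3)
2. P lies on line TE with TP:PE = 2:3 ⇒ P = (3/5, 2/5)
3. Q is the centroid of triangle PEF ⇒ Q = (14/45, 26/45)
4. G lies on line QT with QG:GT = 5:2 ⇒ G = (253/315, 52/315)
5. A is the centroid of triangle TPG ⇒ A = (757/945, 178/945)
line AQ meets EF at W = (9/62, 22/31)
Q = A + t·(W−A) with t = 62/83, so AQ:QW = 62/83:21/83

AQ:QW = 62/21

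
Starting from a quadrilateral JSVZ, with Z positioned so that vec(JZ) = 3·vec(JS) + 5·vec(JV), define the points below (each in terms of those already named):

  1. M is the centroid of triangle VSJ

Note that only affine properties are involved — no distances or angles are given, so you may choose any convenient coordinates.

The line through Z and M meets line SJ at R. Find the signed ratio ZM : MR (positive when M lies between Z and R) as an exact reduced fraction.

ZM:MR = 14

Work in coordinates with J = (0, 0), S = (1, 0), V = (0, 1), Z = (3, 5).
1. M is the centroid of triangle VSJ ⇒ M = (1/3, 1/3)
line ZM meets SJ at R = (1/7, 0)
M = Z + t·(R−Z) with t = 14/15, so ZM:MR = 14/15:1/15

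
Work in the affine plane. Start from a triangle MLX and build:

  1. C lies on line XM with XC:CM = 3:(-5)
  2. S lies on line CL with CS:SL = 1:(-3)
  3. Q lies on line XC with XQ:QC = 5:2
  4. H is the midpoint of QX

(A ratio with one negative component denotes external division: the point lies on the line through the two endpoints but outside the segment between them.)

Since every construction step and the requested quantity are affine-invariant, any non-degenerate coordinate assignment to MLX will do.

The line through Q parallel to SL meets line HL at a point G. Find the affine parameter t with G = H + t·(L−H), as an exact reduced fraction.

t = 5/9

Set M = (0, 0), L = (1, 0), X = (0, 1); any affine frame gives the same invariant.
1. C lies on line XM with XC:CM = 3:(-5) ⇒ C = (0, 5/2)
2. S lies on line CL with CS:SL = 1:(-3) ⇒ S = (-1/2, 15/4)
3. Q lies on line XC with XQ:QC = 5:2 ⇒ Q = (0, 29/14)
4. H is the midpoint of QX ⇒ H = (0, 43/28)
through Q parallel to SL: direction (3/2, -15/4); meets HL at G = (5/9, 43/63)
G = H + t·(L−H) with t = 5/9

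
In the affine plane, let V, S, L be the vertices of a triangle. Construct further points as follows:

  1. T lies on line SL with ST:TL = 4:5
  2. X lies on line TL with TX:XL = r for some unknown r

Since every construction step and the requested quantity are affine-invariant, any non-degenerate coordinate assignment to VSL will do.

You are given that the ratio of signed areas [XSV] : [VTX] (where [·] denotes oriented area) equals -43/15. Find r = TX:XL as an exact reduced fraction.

r = 3/4

Choose coordinates V = (0, 0), S = (1, 0), L = (0, 1).
1. T lies on line SL with ST:TL = 4:5 ⇒ T = (5/9, 4/9)
2. With TX:XL = r, write λ = r/(r+1) so X = T + λ·(L−T); X is affine-linear in λ
Every point depending on X is an affine combination of X and λ-independent points, so each such coordinate is linear in λ; the λ² term in each signed area is a multiple of (L−T)×(L−T) = 0, so 2·[XSV] and 2·[VTX] are each linear in λ. Evaluating at λ=0 and λ=1:
  2·[XSV] = -5/9·λ − 4/9,   2·[VTX] = 5/9·λ
So [XSV]:[VTX] = (-5/9·λ − 4/9) / (5/9·λ). Setting this equal to -43/15:
  -5/9·λ − 4/9 = -43/15·(5/9·λ)  ⇒  λ = 3/7
Then r = λ/(1−λ) = (3/7)/(4/7) = 3/4. Check: with r = 3/4, X = (20/63, 43/63) and [XSV]:[VTX] = -43/15 as required.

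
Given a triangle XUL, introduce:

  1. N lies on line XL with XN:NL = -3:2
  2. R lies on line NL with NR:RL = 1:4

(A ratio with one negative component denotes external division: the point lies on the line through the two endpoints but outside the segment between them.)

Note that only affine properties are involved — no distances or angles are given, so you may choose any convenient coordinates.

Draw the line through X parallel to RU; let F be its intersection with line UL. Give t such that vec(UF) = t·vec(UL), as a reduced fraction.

Assign X = (0, 0), U = (1, 0), L = (0, 1) — the answer is frame-independent, so this choice is without loss of generality.
1. N lies on line XL with XN:NL = -3:2 ⇒ N = (0, 3)
2. R lies on line NL with NR:RL = 1:4 ⇒ R = (0, 13/5)
through X parallel to RU: direction (1, -13/5); meets UL at F = (-5/8, 13/8)
F = U + t·(L−U) with t = 13/8

t = 13/8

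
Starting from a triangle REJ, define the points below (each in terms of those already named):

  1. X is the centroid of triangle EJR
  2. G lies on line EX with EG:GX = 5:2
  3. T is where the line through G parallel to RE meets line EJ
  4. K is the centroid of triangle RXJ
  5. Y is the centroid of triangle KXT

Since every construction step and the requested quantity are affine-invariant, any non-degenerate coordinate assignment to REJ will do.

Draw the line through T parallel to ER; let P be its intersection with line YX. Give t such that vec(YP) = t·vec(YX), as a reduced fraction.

t = 19

Assign R = (0, 0), E = (1, 0), J = (0, 1) — the answer is frame-independent, so this choice is without loss of generality.
1. X is the centroid of triangle EJR ⇒ X = (1/3, 1/3)
2. G lies on line EX with EG:GX = 5:2 ⇒ G = (11/21, 5/21)
3. T is where the line through G parallel to RE meets line EJ ⇒ T = (16/21, 5/21)
4. K is the centroid of triangle RXJ ⇒ K = (1/9, 4/9)
5. Y is the centroid of triangle KXT ⇒ Y = (76/189, 64/189)
through T parallel to ER: direction (-1, 0); meets YX at P = (-19/21, 5/21)
P = Y + t·(X−Y) with t = 19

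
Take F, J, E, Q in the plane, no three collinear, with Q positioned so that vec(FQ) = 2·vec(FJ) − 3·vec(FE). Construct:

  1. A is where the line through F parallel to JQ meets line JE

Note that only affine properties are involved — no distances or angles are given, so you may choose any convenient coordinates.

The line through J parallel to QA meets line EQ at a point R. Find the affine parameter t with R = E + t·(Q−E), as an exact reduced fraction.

Choose coordinates F = (0, 0), J = (1, 0), E = (0, 1), Q = (2, -3).
1. A is where the line through F parallel to JQ meets line JE ⇒ A = (-1/2, 3/2)
through J parallel to QA: direction (-5/2, 9/2); meets EQ at R = (-4, 9)
R = E + t·(Q−E) with t = -2

t = -2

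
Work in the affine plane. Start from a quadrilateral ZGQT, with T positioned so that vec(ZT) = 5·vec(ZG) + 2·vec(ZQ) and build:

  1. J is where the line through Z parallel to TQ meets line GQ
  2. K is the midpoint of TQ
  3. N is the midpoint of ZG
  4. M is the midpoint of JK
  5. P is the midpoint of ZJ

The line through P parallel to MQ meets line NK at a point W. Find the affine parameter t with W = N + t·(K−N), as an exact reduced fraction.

t = 3/68

Choose coordinates Z = (0, 0), G = (1, 0), Q = (0, 1), T = (5, 2).
1. J is where the line through Z parallel to TQ meets line GQ ⇒ J = (5/6, 1/6)
2. K is the midpoint of TQ ⇒ K = (5/2, 3/2)
3. N is the midpoint of ZG ⇒ N = (1/2, 0)
4. M is the midpoint of JK ⇒ M = (5/3, 5/6)
5. P is the midpoint of ZJ ⇒ P = (5/12, 1/12)
through P parallel to MQ: direction (-5/3, 1/6); meets NK at W = (10/17, 9/136)
W = N + t·(K−N) with t = 3/68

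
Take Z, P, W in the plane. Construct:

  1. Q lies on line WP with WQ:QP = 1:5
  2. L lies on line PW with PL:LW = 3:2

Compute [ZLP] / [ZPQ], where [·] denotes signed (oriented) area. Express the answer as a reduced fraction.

[ZLP]:[ZPQ] = -18/25

Work in coordinates with Z = (0, 0), P = (1, 0), W = (0, 1).
1. Q lies on line WP with WQ:QP = 1:5 ⇒ Q = (1/6, 5/6)
2. L lies on line PW with PL:LW = 3:2 ⇒ L = (2/5, 3/5)
2·[ZLP] = -3/5, 2·[ZPQ] = 5/6
[ZLP]:[ZPQ] = -3/5:5/6 = -18/25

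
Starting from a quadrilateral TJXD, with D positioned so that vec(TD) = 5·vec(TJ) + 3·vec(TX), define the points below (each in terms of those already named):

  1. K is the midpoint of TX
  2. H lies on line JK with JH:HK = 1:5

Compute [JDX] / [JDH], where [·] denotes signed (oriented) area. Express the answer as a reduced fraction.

Work in coordinates with T = (0, 0), J = (1, 0), X = (0, 1), D = (5, 3).
1. K is the midpoint of TX ⇒ K = (0, 1/2)
2. H lies on line JK with JH:HK = 1:5 ⇒ H = (5/6, 1/12)
2·[JDX] = 7, 2·[JDH] = 5/6
[JDX]:[JDH] = 7:5/6 = 42/5

[JDX]:[JDH] = 42/5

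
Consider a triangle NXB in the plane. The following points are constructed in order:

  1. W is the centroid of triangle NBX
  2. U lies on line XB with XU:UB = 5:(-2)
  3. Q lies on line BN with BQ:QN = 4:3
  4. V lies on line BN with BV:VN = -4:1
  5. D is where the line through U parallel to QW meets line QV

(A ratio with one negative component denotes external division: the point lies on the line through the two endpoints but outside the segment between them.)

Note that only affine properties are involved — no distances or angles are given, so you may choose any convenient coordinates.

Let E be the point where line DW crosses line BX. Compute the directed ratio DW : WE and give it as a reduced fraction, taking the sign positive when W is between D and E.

Choose coordinates N = (0, 0), X = (1, 0), B = (0, 1).
1. W is the centroid of triangle NBX ⇒ W = (1/3, 1/3)
2. U lies on line XB with XU:UB = 5:(-2) ⇒ U = (-2/3, 5/3)
3. Q lies on line BN with BQ:QN = 4:3 ⇒ Q = (0, 3/7)
4. V lies on line BN with BV:VN = -4:1 ⇒ V = (0, -1/3)
5. D is where the line through U parallel to QW meets line QV ⇒ D = (0, 31/21)
line DW meets BX at E = (10/51, 41/51)
W = D + t·(E−D) with t = 17/10, so DW:WE = 17/10:-7/10

DW:WE = -17/7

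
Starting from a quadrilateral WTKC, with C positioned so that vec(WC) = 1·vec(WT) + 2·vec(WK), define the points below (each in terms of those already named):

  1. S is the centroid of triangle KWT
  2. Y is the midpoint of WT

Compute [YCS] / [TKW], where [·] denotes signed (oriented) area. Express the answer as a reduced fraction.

Set W = (0, 0), T = (1, 0), K = (0, 1), C = (1, 2); any affine frame gives the same invariant.
1. S is the centroid of triangle KWT ⇒ S = (1/3, 1/3)
2. Y is the midpoint of WT ⇒ Y = (1/2, 0)
2·[YCS] = 1/2, 2·[TKW] = 1
[YCS]:[TKW] = 1/2:1 = 1/2

[YCS]:[TKW] = 1/2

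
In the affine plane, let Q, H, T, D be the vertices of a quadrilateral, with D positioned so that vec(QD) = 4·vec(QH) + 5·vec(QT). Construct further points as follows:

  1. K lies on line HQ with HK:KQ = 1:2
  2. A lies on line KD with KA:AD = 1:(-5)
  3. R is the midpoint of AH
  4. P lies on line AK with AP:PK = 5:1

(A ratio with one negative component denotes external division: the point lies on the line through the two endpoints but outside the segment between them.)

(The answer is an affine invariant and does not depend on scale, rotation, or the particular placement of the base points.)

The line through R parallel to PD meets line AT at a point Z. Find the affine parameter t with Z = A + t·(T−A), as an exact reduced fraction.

t = -1/8

Choose coordinates Q = (0, 0), H = (1, 0), T = (0, 1), D = (4, 5).
1. K lies on line HQ with HK:KQ = 1:2 ⇒ K = (2/3, 0)
2. A lies on line KD with KA:AD = 1:(-5) ⇒ A = (-1/6, -5/4)
3. R is the midpoint of AH ⇒ R = (5/12, -5/8)
4. P lies on line AK with AP:PK = 5:1 ⇒ P = (19/36, -5/24)
through R parallel to PD: direction (125/36, 125/24); meets AT at Z = (-3/16, -49/32)
Z = A + t·(T−A) with t = -1/8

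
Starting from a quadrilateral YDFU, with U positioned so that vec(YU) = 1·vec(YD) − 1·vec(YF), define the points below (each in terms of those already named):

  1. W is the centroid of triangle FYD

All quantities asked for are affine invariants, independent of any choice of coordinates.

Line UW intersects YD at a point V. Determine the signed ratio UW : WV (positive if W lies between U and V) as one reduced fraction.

UW:WV = -4

Assign Y = (0, 0), D = (1, 0), F = (0, 1), U = (1, -1) — the answer is frame-independent, so this choice is without loss of generality.
1. W is the centroid of triangle FYD ⇒ W = (1/3, 1/3)
line UW meets YD at V = (1/2, 0)
W = U + t·(V−U) with t = 4/3, so UW:WV = 4/3:-1/3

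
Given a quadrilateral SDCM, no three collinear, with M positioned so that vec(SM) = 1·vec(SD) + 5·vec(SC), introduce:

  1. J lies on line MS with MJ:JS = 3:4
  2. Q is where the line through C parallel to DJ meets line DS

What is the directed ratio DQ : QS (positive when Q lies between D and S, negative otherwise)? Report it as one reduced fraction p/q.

DQ:QS = 17/3

Set S = (0, 0), D = (1, 0), C = (0, 1), M = (1, 5); any affine frame gives the same invariant.
1. J lies on line MS with MJ:JS = 3:4 ⇒ J = (4/7, 20/7)
2. Q is where the line through C parallel to DJ meets line DS ⇒ Q = (3/20, 0)
Q = D + t·(S−D) with t = 17/20, so DQ:QS = t:(1−t) = 17/20:3/20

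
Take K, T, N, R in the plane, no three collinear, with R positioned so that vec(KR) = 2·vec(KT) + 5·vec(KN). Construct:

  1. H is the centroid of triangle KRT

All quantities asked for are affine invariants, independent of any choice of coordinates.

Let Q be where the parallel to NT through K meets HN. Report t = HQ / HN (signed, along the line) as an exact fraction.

Set K = (0, 0), T = (1, 0), N = (0, 1), R = (2, 5); any affine frame gives the same invariant.
1. H is the centroid of triangle KRT ⇒ H = (1, 5/3)
through K parallel to NT: direction (1, -1); meets HN at Q = (-3/5, 3/5)
Q = H + t·(N−H) with t = 8/5

t = 8/5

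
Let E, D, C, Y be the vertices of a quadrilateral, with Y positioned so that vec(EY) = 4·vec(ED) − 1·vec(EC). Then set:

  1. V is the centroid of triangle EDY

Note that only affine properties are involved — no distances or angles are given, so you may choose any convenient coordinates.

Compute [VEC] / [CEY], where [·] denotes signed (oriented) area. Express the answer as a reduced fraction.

Work in coordinates with E = (0, 0), D = (1, 0), C = (0, 1), Y = (4, -1).
1. V is the centroid of triangle EDY ⇒ V = (5/3, -1/3)
2·[VEC] = -5/3, 2·[CEY] = 4
[VEC]:[CEY] = -5/3:4 = -5/12

[VEC]:[CEY] = -5/12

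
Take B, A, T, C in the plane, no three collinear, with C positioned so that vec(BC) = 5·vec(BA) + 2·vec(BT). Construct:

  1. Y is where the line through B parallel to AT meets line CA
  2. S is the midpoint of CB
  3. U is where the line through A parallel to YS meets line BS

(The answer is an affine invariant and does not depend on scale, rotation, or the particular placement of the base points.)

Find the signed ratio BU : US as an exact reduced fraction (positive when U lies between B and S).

BU:US = -8

Choose coordinates B = (0, 0), A = (1, 0), T = (0, 1), C = (5, 2).
1. Y is where the line through B parallel to AT meets line CA ⇒ Y = (1/3, -1/3)
2. S is the midpoint of CB ⇒ S = (5/2, 1)
3. U is where the line through A parallel to YS meets line BS ⇒ U = (20/7, 8/7)
U = B + t·(S−B) with t = 8/7, so BU:US = t:(1−t) = 8/7:-1/7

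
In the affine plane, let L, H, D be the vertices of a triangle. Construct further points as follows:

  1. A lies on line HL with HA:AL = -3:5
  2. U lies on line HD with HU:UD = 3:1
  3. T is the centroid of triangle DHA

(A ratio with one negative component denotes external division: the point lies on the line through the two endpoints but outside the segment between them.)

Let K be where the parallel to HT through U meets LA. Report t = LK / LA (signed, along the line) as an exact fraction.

Assign L = (0, 0), H = (1, 0), D = (0, 1) — the answer is frame-independent, so this choice is without loss of generality.
1. A lies on line HL with HA:AL = -3:5 ⇒ A = (5/2, 0)
2. U lies on line HD with HU:UD = 3:1 ⇒ U = (1/4, 3/4)
3. T is the centroid of triangle DHA ⇒ T = (7/6, 1/3)
through U parallel to HT: direction (1/6, 1/3); meets LA at K = (-1/8, 0)
K = L + t·(A−L) with t = -1/20

t = -1/20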